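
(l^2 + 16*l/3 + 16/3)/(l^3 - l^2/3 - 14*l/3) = (3*l^2 + 16*l + 16)/(l*(3*l^2 - l - 14))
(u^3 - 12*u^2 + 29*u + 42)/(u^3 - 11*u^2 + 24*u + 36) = (u - 7)/(u - 6)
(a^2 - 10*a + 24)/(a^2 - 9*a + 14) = (a^2 - 10*a + 24)/(a^2 - 9*a + 14)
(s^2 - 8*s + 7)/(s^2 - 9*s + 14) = (s - 1)/(s - 2)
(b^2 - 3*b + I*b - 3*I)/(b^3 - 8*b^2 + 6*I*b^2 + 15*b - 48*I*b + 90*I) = (b + I)/(b^2 + b*(-5 + 6*I) - 30*I)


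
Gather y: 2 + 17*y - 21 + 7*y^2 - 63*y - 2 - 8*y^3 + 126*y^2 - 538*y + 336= -8*y^3 + 133*y^2 - 584*y + 315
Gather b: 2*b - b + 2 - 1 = b + 1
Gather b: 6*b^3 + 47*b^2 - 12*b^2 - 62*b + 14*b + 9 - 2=6*b^3 + 35*b^2 - 48*b + 7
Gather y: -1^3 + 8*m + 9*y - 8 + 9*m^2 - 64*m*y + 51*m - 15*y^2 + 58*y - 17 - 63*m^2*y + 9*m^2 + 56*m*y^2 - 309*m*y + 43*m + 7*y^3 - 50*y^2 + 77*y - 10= 18*m^2 + 102*m + 7*y^3 + y^2*(56*m - 65) + y*(-63*m^2 - 373*m + 144) - 36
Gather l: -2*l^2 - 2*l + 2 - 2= -2*l^2 - 2*l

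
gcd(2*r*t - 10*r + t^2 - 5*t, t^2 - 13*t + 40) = t - 5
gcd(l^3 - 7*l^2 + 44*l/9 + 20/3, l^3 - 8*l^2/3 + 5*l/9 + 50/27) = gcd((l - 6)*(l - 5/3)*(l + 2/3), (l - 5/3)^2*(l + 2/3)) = l^2 - l - 10/9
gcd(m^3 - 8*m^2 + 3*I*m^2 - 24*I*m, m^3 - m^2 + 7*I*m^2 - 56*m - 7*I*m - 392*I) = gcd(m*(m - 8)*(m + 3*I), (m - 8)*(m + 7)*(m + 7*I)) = m - 8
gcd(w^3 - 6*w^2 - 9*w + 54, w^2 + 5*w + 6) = w + 3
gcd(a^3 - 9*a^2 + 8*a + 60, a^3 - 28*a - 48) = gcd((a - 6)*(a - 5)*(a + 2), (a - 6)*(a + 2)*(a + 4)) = a^2 - 4*a - 12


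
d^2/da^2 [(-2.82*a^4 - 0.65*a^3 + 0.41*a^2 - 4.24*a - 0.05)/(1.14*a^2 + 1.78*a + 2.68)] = (-7.32974399999999*a^6 - 34.334064*a^5 - 105.303312*a^4 - 228.07216*a^3 - 269.562648*a^2 + 49.104168*a + 46.33124)/(1.481544*a^6 + 6.939864*a^5 + 21.284712*a^4 + 38.269288*a^3 + 50.037744*a^2 + 38.354016*a + 19.248832)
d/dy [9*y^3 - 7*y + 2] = 27*y^2 - 7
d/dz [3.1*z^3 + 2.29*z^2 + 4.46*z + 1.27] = 9.3*z^2 + 4.58*z + 4.46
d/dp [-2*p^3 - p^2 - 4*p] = -6*p^2 - 2*p - 4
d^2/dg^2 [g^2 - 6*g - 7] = 2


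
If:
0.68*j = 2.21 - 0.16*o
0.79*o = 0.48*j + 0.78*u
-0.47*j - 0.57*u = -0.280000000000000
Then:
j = 3.30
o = -0.20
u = -2.23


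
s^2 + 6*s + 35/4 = (s + 5/2)*(s + 7/2)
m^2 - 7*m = m*(m - 7)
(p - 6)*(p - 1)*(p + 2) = p^3 - 5*p^2 - 8*p + 12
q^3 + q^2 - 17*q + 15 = (q - 3)*(q - 1)*(q + 5)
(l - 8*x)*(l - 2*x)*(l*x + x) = l^3*x - 10*l^2*x^2 + l^2*x + 16*l*x^3 - 10*l*x^2 + 16*x^3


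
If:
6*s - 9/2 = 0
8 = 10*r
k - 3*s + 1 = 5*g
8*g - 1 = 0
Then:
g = 1/8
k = 15/8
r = 4/5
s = 3/4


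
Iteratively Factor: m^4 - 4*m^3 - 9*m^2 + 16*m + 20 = (m - 2)*(m^3 - 2*m^2 - 13*m - 10) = (m - 2)*(m + 2)*(m^2 - 4*m - 5) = (m - 5)*(m - 2)*(m + 2)*(m + 1)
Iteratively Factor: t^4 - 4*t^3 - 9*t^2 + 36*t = (t)*(t^3 - 4*t^2 - 9*t + 36) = t*(t - 3)*(t^2 - t - 12) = t*(t - 4)*(t - 3)*(t + 3)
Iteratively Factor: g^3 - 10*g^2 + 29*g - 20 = (g - 1)*(g^2 - 9*g + 20) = (g - 4)*(g - 1)*(g - 5)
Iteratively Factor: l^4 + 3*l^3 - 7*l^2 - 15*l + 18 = (l - 2)*(l^3 + 5*l^2 + 3*l - 9) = (l - 2)*(l - 1)*(l^2 + 6*l + 9) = (l - 2)*(l - 1)*(l + 3)*(l + 3)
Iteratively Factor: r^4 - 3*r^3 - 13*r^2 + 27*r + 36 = (r - 4)*(r^3 + r^2 - 9*r - 9) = (r - 4)*(r - 3)*(r^2 + 4*r + 3) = (r - 4)*(r - 3)*(r + 3)*(r + 1)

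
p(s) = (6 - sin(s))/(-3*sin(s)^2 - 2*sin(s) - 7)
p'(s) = (6 - sin(s))*(6*sin(s)*cos(s) + 2*cos(s))/(-3*sin(s)^2 - 2*sin(s) - 7)^2 - cos(s)/(-3*sin(s)^2 - 2*sin(s) - 7) = (-3*sin(s)^2 + 36*sin(s) + 19)*cos(s)/(3*sin(s)^2 + 2*sin(s) + 7)^2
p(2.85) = -0.73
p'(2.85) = -0.46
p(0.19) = -0.78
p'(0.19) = 0.45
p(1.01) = -0.48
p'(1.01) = 0.21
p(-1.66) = -0.88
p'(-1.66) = 0.03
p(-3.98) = -0.52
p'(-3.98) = -0.29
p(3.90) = -0.95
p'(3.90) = 0.11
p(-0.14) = -0.91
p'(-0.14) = 0.30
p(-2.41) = -0.95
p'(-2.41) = 0.10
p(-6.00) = -0.73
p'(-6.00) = 0.46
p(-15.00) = -0.95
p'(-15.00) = 0.09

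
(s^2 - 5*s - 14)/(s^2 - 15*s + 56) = (s + 2)/(s - 8)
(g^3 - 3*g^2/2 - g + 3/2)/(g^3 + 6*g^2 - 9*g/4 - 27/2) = 2*(g^2 - 1)/(2*g^2 + 15*g + 18)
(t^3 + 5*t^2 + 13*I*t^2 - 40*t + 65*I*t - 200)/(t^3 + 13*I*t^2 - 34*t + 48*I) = (t^2 + 5*t*(1 + I) + 25*I)/(t^2 + 5*I*t + 6)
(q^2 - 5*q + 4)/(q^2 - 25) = (q^2 - 5*q + 4)/(q^2 - 25)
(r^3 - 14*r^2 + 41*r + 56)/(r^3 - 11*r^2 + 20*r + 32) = (r - 7)/(r - 4)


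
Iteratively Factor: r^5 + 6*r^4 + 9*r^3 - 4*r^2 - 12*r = (r)*(r^4 + 6*r^3 + 9*r^2 - 4*r - 12) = r*(r + 2)*(r^3 + 4*r^2 + r - 6) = r*(r + 2)^2*(r^2 + 2*r - 3) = r*(r - 1)*(r + 2)^2*(r + 3)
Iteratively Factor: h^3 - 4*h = (h + 2)*(h^2 - 2*h) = (h - 2)*(h + 2)*(h)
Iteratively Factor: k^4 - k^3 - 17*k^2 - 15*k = (k + 3)*(k^3 - 4*k^2 - 5*k) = (k + 1)*(k + 3)*(k^2 - 5*k) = (k - 5)*(k + 1)*(k + 3)*(k)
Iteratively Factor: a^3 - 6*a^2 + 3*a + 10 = (a - 2)*(a^2 - 4*a - 5) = (a - 5)*(a - 2)*(a + 1)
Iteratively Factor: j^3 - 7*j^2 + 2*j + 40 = (j - 5)*(j^2 - 2*j - 8) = (j - 5)*(j - 4)*(j + 2)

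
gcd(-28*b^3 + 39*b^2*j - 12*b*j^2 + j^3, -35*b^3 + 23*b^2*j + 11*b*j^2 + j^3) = b - j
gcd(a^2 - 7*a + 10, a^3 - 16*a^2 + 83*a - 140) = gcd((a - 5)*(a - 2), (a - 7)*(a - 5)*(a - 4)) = a - 5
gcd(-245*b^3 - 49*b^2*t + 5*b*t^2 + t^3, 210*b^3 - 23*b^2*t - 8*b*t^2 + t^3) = -35*b^2 - 2*b*t + t^2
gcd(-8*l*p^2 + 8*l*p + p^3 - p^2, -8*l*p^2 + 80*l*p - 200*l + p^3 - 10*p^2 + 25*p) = -8*l + p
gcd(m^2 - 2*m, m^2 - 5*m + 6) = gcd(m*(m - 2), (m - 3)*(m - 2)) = m - 2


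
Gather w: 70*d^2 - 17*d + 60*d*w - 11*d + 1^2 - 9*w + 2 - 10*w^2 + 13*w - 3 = 70*d^2 - 28*d - 10*w^2 + w*(60*d + 4)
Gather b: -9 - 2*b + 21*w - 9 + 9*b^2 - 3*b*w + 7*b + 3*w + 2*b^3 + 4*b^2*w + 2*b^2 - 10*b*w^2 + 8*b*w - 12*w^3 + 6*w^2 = 2*b^3 + b^2*(4*w + 11) + b*(-10*w^2 + 5*w + 5) - 12*w^3 + 6*w^2 + 24*w - 18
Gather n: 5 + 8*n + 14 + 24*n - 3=32*n + 16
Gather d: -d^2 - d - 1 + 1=-d^2 - d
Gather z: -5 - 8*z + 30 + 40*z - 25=32*z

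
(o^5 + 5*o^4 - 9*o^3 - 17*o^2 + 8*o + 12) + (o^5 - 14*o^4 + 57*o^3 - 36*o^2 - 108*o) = 2*o^5 - 9*o^4 + 48*o^3 - 53*o^2 - 100*o + 12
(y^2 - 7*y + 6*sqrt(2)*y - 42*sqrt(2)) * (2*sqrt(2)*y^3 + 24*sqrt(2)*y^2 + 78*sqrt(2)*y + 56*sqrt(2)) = 2*sqrt(2)*y^5 + 10*sqrt(2)*y^4 + 24*y^4 - 90*sqrt(2)*y^3 + 120*y^3 - 1080*y^2 - 490*sqrt(2)*y^2 - 5880*y - 392*sqrt(2)*y - 4704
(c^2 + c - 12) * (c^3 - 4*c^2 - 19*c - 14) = c^5 - 3*c^4 - 35*c^3 + 15*c^2 + 214*c + 168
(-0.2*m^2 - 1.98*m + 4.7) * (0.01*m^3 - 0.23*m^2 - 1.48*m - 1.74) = -0.002*m^5 + 0.0262*m^4 + 0.7984*m^3 + 2.1974*m^2 - 3.5108*m - 8.178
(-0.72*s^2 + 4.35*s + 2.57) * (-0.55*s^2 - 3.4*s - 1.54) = 0.396*s^4 + 0.0554999999999999*s^3 - 15.0947*s^2 - 15.437*s - 3.9578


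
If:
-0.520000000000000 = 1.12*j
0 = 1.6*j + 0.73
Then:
No Solution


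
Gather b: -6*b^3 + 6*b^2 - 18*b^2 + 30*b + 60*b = -6*b^3 - 12*b^2 + 90*b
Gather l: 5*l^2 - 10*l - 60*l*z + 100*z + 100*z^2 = 5*l^2 + l*(-60*z - 10) + 100*z^2 + 100*z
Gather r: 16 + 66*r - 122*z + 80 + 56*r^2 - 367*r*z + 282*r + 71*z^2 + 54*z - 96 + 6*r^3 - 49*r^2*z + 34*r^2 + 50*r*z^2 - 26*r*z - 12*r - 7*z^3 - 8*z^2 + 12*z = 6*r^3 + r^2*(90 - 49*z) + r*(50*z^2 - 393*z + 336) - 7*z^3 + 63*z^2 - 56*z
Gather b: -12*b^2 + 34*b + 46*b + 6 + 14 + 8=-12*b^2 + 80*b + 28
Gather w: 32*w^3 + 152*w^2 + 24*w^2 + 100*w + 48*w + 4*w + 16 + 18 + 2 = 32*w^3 + 176*w^2 + 152*w + 36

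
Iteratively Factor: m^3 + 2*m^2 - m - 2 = (m - 1)*(m^2 + 3*m + 2) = (m - 1)*(m + 1)*(m + 2)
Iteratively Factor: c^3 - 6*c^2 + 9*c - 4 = (c - 1)*(c^2 - 5*c + 4) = (c - 4)*(c - 1)*(c - 1)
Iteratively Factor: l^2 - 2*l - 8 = (l + 2)*(l - 4)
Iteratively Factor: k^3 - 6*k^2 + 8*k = (k)*(k^2 - 6*k + 8) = k*(k - 4)*(k - 2)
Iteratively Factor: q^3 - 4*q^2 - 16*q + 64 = (q - 4)*(q^2 - 16) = (q - 4)*(q + 4)*(q - 4)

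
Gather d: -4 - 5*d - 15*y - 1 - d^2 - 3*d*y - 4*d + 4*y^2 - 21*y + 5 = -d^2 + d*(-3*y - 9) + 4*y^2 - 36*y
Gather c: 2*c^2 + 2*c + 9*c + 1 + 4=2*c^2 + 11*c + 5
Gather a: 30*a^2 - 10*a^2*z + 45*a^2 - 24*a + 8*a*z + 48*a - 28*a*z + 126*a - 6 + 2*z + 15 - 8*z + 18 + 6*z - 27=a^2*(75 - 10*z) + a*(150 - 20*z)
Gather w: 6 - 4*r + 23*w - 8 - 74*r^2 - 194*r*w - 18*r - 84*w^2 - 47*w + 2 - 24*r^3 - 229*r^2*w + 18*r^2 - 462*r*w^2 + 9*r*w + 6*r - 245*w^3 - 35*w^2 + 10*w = -24*r^3 - 56*r^2 - 16*r - 245*w^3 + w^2*(-462*r - 119) + w*(-229*r^2 - 185*r - 14)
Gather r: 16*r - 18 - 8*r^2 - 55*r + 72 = -8*r^2 - 39*r + 54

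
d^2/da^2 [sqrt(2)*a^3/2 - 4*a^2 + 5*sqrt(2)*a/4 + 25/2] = 3*sqrt(2)*a - 8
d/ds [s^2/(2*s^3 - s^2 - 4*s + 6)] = 2*s*(2*s^3 - s^2 + s*(-3*s^2 + s + 2) - 4*s + 6)/(2*s^3 - s^2 - 4*s + 6)^2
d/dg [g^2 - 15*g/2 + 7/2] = 2*g - 15/2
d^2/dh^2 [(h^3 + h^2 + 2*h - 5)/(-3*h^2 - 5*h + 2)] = 2*(-34*h^3 + 147*h^2 + 177*h + 131)/(27*h^6 + 135*h^5 + 171*h^4 - 55*h^3 - 114*h^2 + 60*h - 8)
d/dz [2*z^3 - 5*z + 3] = 6*z^2 - 5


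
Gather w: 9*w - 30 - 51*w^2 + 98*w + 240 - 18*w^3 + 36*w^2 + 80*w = -18*w^3 - 15*w^2 + 187*w + 210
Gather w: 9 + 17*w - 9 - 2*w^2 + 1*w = -2*w^2 + 18*w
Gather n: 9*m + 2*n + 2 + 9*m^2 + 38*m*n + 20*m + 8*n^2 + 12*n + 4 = 9*m^2 + 29*m + 8*n^2 + n*(38*m + 14) + 6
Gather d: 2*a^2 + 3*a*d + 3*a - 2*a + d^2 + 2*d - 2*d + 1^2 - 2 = 2*a^2 + 3*a*d + a + d^2 - 1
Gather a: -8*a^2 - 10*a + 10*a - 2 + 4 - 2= -8*a^2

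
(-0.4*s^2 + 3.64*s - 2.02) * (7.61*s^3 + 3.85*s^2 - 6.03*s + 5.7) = -3.044*s^5 + 26.1604*s^4 + 1.0538*s^3 - 32.0062*s^2 + 32.9286*s - 11.514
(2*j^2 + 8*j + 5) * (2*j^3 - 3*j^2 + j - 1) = 4*j^5 + 10*j^4 - 12*j^3 - 9*j^2 - 3*j - 5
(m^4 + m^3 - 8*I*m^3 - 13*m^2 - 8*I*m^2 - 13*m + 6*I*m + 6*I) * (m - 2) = m^5 - m^4 - 8*I*m^4 - 15*m^3 + 8*I*m^3 + 13*m^2 + 22*I*m^2 + 26*m - 6*I*m - 12*I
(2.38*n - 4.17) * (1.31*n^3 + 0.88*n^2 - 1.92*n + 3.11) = 3.1178*n^4 - 3.3683*n^3 - 8.2392*n^2 + 15.4082*n - 12.9687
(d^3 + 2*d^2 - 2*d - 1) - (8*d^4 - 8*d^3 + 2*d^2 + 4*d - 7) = -8*d^4 + 9*d^3 - 6*d + 6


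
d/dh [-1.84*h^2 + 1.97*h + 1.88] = 1.97 - 3.68*h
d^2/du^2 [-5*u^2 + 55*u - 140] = -10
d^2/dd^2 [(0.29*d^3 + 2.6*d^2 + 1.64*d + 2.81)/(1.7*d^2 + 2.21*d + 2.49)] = (-9.679562*d^3 - 7.734354*d^2 + 32.478474*d + 17.85019)/(4.913*d^6 + 19.1607*d^5 + 46.49721*d^4 + 66.923441*d^3 + 68.104737*d^2 + 41.106663*d + 15.438249)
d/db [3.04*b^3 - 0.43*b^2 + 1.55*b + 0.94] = 9.12*b^2 - 0.86*b + 1.55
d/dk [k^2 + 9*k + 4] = 2*k + 9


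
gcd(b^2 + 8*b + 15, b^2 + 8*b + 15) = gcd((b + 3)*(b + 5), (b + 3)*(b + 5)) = b^2 + 8*b + 15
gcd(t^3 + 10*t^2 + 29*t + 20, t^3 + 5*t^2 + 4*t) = t^2 + 5*t + 4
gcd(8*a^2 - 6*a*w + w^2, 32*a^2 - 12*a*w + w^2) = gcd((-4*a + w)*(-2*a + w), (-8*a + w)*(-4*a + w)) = -4*a + w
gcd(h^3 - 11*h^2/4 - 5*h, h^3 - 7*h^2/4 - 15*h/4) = h^2 + 5*h/4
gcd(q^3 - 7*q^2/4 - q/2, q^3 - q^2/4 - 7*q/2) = q^2 - 2*q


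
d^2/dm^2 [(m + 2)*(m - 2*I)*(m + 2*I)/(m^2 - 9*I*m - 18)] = (m^3*(-118 + 36*I) + m^2*(264 + 972*I) + m*(2376 - 432*I) + 288 - 1296*I)/(m^6 - 27*I*m^5 - 297*m^4 + 1701*I*m^3 + 5346*m^2 - 8748*I*m - 5832)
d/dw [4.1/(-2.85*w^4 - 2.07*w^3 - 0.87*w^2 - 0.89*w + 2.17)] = (46.74*w^3 + 25.461*w^2 + 7.134*w + 3.649)/(2.85*w^4 + 2.07*w^3 + 0.87*w^2 + 0.89*w - 2.17)^2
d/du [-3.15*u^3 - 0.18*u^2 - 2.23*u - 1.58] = -9.45*u^2 - 0.36*u - 2.23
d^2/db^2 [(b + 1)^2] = 2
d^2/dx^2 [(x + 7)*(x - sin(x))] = (x + 7)*sin(x) - 2*cos(x) + 2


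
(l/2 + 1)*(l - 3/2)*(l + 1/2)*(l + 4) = l^4/2 + 5*l^3/2 + 5*l^2/8 - 25*l/4 - 3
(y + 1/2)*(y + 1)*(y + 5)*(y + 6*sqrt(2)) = y^4 + 13*y^3/2 + 6*sqrt(2)*y^3 + 8*y^2 + 39*sqrt(2)*y^2 + 5*y/2 + 48*sqrt(2)*y + 15*sqrt(2)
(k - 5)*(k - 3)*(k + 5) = k^3 - 3*k^2 - 25*k + 75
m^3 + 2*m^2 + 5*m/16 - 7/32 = (m - 1/4)*(m + 1/2)*(m + 7/4)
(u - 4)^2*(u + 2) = u^3 - 6*u^2 + 32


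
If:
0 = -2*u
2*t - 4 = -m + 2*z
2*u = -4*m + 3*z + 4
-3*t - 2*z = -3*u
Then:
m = 4/31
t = 24/31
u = 0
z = -36/31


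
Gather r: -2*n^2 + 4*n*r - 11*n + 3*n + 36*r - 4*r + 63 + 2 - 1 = -2*n^2 - 8*n + r*(4*n + 32) + 64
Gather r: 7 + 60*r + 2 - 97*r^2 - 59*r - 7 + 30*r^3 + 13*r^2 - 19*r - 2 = 30*r^3 - 84*r^2 - 18*r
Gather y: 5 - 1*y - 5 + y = 0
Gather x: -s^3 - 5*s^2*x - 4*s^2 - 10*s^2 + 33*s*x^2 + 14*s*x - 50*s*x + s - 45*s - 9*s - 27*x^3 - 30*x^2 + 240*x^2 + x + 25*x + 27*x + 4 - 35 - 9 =-s^3 - 14*s^2 - 53*s - 27*x^3 + x^2*(33*s + 210) + x*(-5*s^2 - 36*s + 53) - 40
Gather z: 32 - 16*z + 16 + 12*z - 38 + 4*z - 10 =0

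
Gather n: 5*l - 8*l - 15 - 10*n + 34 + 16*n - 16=-3*l + 6*n + 3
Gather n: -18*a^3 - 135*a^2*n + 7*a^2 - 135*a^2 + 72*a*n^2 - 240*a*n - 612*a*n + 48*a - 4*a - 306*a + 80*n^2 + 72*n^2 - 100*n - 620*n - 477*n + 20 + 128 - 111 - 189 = -18*a^3 - 128*a^2 - 262*a + n^2*(72*a + 152) + n*(-135*a^2 - 852*a - 1197) - 152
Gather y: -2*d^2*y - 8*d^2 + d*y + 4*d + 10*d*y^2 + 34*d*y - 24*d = -8*d^2 + 10*d*y^2 - 20*d + y*(-2*d^2 + 35*d)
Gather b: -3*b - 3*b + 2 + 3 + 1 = 6 - 6*b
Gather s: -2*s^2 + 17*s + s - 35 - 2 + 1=-2*s^2 + 18*s - 36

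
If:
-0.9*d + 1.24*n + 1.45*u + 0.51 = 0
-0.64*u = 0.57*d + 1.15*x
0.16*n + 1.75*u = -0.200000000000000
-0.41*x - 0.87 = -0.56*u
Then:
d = 6.48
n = 4.96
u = -0.57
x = -2.90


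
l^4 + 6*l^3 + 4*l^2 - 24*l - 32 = (l - 2)*(l + 2)^2*(l + 4)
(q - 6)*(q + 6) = q^2 - 36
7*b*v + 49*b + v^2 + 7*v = (7*b + v)*(v + 7)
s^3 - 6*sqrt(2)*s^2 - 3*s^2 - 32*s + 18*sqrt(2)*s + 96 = (s - 3)*(s - 8*sqrt(2))*(s + 2*sqrt(2))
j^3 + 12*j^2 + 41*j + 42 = (j + 2)*(j + 3)*(j + 7)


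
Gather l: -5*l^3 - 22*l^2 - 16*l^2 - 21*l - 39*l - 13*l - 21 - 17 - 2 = -5*l^3 - 38*l^2 - 73*l - 40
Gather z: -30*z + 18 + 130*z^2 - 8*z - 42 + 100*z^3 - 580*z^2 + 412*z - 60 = 100*z^3 - 450*z^2 + 374*z - 84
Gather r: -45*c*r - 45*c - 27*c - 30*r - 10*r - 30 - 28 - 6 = -72*c + r*(-45*c - 40) - 64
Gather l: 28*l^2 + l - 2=28*l^2 + l - 2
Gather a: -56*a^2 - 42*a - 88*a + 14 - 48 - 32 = -56*a^2 - 130*a - 66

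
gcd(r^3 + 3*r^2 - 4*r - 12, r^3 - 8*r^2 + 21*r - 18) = r - 2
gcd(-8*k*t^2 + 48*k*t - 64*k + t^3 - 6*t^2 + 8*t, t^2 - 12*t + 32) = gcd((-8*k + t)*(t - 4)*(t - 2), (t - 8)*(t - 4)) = t - 4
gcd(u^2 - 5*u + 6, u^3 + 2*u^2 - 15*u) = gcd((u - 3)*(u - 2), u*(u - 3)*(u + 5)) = u - 3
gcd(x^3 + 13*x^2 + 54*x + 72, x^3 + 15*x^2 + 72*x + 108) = x^2 + 9*x + 18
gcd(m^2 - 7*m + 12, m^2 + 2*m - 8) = 1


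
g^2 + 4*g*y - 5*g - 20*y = (g - 5)*(g + 4*y)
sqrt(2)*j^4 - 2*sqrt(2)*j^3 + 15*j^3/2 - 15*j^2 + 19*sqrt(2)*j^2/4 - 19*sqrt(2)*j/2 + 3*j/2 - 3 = (j - 2)*(j + sqrt(2)/2)*(j + 3*sqrt(2))*(sqrt(2)*j + 1/2)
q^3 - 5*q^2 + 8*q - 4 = (q - 2)^2*(q - 1)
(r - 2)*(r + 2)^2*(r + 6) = r^4 + 8*r^3 + 8*r^2 - 32*r - 48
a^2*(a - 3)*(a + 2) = a^4 - a^3 - 6*a^2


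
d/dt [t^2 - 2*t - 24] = 2*t - 2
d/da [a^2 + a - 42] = 2*a + 1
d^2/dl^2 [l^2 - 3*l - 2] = 2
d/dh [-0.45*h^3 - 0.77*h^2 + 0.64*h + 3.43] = -1.35*h^2 - 1.54*h + 0.64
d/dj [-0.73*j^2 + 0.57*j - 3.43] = 0.57 - 1.46*j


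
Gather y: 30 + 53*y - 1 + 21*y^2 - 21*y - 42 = 21*y^2 + 32*y - 13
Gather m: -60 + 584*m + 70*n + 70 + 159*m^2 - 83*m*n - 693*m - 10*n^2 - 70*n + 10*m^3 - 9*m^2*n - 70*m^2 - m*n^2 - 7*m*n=10*m^3 + m^2*(89 - 9*n) + m*(-n^2 - 90*n - 109) - 10*n^2 + 10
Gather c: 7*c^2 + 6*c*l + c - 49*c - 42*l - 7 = 7*c^2 + c*(6*l - 48) - 42*l - 7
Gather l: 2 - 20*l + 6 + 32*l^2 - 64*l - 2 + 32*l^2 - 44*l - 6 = 64*l^2 - 128*l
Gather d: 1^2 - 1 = 0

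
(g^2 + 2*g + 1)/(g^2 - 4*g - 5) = (g + 1)/(g - 5)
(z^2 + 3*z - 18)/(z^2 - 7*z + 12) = (z + 6)/(z - 4)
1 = 1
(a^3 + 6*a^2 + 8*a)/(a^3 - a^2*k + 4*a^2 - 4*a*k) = (a + 2)/(a - k)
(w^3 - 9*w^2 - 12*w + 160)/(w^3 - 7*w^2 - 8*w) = (w^2 - w - 20)/(w*(w + 1))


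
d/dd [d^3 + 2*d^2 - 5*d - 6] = 3*d^2 + 4*d - 5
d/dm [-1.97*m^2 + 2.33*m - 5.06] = 2.33 - 3.94*m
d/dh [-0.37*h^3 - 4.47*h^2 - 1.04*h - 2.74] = -1.11*h^2 - 8.94*h - 1.04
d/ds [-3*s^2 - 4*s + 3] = -6*s - 4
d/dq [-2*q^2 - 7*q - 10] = -4*q - 7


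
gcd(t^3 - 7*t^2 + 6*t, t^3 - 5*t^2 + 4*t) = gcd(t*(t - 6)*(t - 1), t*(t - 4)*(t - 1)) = t^2 - t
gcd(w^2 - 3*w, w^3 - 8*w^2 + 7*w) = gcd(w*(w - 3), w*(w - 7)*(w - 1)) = w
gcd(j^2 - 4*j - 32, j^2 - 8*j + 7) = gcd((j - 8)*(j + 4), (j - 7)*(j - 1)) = 1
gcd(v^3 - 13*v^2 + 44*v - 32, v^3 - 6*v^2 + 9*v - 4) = v^2 - 5*v + 4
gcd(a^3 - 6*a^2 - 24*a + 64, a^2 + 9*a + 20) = a + 4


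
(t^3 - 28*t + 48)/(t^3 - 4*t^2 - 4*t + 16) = (t + 6)/(t + 2)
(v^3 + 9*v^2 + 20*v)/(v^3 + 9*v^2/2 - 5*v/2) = 2*(v + 4)/(2*v - 1)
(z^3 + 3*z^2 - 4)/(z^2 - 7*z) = (z^3 + 3*z^2 - 4)/(z*(z - 7))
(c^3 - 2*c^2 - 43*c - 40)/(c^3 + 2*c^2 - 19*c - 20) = (c - 8)/(c - 4)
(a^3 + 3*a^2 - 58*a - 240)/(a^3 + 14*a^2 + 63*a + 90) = (a - 8)/(a + 3)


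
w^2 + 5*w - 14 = (w - 2)*(w + 7)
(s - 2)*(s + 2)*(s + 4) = s^3 + 4*s^2 - 4*s - 16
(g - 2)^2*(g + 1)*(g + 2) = g^4 - g^3 - 6*g^2 + 4*g + 8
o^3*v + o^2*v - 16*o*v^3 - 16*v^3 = (o - 4*v)*(o + 4*v)*(o*v + v)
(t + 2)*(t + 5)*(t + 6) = t^3 + 13*t^2 + 52*t + 60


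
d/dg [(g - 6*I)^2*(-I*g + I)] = I*(g - 6*I)*(-3*g + 2 + 6*I)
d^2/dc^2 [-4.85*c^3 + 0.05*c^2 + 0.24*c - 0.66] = 0.1 - 29.1*c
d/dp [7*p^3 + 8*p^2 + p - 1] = 21*p^2 + 16*p + 1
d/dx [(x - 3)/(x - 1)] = 2/(x - 1)^2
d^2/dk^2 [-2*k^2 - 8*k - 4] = -4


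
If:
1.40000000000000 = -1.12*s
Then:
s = -1.25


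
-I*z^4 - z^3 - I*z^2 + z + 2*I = (z - 1)*(z - 2*I)*(z + I)*(-I*z - I)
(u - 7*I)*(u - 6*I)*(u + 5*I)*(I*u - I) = I*u^4 + 8*u^3 - I*u^3 - 8*u^2 + 23*I*u^2 + 210*u - 23*I*u - 210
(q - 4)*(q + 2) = q^2 - 2*q - 8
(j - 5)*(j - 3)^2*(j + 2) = j^4 - 9*j^3 + 17*j^2 + 33*j - 90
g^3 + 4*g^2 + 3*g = g*(g + 1)*(g + 3)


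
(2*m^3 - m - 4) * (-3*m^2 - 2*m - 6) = -6*m^5 - 4*m^4 - 9*m^3 + 14*m^2 + 14*m + 24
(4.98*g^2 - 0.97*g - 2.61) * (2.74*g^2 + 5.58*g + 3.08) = 13.6452*g^4 + 25.1306*g^3 + 2.7744*g^2 - 17.5514*g - 8.0388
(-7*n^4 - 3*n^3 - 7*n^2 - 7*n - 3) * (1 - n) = 7*n^5 - 4*n^4 + 4*n^3 - 4*n - 3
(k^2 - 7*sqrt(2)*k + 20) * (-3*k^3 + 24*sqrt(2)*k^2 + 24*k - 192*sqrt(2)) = -3*k^5 + 45*sqrt(2)*k^4 - 372*k^3 + 120*sqrt(2)*k^2 + 3168*k - 3840*sqrt(2)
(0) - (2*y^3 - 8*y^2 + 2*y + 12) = -2*y^3 + 8*y^2 - 2*y - 12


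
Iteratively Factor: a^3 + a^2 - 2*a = (a + 2)*(a^2 - a) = a*(a + 2)*(a - 1)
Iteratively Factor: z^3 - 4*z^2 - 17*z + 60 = (z + 4)*(z^2 - 8*z + 15) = (z - 3)*(z + 4)*(z - 5)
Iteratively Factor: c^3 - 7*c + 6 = (c - 2)*(c^2 + 2*c - 3) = (c - 2)*(c + 3)*(c - 1)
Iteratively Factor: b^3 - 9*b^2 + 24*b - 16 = (b - 4)*(b^2 - 5*b + 4) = (b - 4)*(b - 1)*(b - 4)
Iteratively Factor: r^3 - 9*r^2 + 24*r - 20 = (r - 2)*(r^2 - 7*r + 10) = (r - 2)^2*(r - 5)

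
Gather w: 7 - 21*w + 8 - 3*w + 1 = 16 - 24*w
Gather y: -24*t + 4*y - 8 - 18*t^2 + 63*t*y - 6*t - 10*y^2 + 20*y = -18*t^2 - 30*t - 10*y^2 + y*(63*t + 24) - 8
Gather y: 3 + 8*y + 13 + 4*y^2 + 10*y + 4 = 4*y^2 + 18*y + 20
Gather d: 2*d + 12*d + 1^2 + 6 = 14*d + 7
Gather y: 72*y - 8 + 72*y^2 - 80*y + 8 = 72*y^2 - 8*y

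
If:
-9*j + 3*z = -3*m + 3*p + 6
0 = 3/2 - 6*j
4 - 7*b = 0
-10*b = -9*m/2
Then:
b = 4/7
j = 1/4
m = 80/63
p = z - 373/252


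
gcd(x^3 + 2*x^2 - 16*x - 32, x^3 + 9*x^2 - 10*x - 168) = x - 4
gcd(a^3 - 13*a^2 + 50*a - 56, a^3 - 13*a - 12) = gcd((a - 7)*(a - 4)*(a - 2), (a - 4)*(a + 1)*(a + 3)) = a - 4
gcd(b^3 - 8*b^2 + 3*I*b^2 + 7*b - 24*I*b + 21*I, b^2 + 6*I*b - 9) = b + 3*I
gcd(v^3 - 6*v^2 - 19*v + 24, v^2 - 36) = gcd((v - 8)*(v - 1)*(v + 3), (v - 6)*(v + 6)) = 1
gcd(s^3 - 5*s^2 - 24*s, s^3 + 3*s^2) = s^2 + 3*s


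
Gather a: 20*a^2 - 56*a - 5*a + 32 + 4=20*a^2 - 61*a + 36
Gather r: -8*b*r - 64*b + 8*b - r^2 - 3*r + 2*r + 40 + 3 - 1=-56*b - r^2 + r*(-8*b - 1) + 42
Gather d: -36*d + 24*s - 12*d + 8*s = -48*d + 32*s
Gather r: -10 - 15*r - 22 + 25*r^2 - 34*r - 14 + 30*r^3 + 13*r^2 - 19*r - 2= 30*r^3 + 38*r^2 - 68*r - 48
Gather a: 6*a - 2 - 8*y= 6*a - 8*y - 2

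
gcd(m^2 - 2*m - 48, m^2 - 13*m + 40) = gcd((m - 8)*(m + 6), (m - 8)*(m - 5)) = m - 8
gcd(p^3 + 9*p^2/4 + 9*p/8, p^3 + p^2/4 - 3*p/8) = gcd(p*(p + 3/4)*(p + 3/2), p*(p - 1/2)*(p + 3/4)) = p^2 + 3*p/4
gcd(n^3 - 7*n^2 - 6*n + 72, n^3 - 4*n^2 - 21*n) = n + 3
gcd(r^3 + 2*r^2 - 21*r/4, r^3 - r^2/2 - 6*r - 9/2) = 1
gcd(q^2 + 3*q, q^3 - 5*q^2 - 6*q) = q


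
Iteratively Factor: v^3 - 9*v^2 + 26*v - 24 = (v - 2)*(v^2 - 7*v + 12) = (v - 3)*(v - 2)*(v - 4)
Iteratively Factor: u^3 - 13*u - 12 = (u + 3)*(u^2 - 3*u - 4) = (u + 1)*(u + 3)*(u - 4)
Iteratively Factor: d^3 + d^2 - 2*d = (d - 1)*(d^2 + 2*d) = d*(d - 1)*(d + 2)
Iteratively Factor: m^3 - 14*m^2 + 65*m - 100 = (m - 5)*(m^2 - 9*m + 20) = (m - 5)^2*(m - 4)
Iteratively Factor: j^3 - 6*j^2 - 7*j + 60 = (j - 5)*(j^2 - j - 12) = (j - 5)*(j - 4)*(j + 3)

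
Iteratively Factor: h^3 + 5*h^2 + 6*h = (h + 2)*(h^2 + 3*h) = (h + 2)*(h + 3)*(h)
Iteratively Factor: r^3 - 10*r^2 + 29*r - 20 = (r - 4)*(r^2 - 6*r + 5) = (r - 4)*(r - 1)*(r - 5)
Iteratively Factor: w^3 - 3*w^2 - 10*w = (w + 2)*(w^2 - 5*w) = (w - 5)*(w + 2)*(w)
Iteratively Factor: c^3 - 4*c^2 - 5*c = (c - 5)*(c^2 + c) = c*(c - 5)*(c + 1)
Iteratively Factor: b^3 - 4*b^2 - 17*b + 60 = (b - 5)*(b^2 + b - 12) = (b - 5)*(b + 4)*(b - 3)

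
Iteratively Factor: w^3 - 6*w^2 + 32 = (w - 4)*(w^2 - 2*w - 8) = (w - 4)*(w + 2)*(w - 4)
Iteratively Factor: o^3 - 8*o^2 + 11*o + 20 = (o - 5)*(o^2 - 3*o - 4) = (o - 5)*(o - 4)*(o + 1)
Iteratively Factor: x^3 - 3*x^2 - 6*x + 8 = (x - 1)*(x^2 - 2*x - 8) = (x - 1)*(x + 2)*(x - 4)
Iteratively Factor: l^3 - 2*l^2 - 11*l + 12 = (l - 4)*(l^2 + 2*l - 3) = (l - 4)*(l - 1)*(l + 3)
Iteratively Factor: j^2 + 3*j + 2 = (j + 1)*(j + 2)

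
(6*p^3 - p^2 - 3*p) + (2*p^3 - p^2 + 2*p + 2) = 8*p^3 - 2*p^2 - p + 2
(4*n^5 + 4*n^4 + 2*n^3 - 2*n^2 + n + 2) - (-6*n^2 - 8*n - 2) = 4*n^5 + 4*n^4 + 2*n^3 + 4*n^2 + 9*n + 4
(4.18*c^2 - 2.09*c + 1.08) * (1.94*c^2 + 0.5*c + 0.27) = 8.1092*c^4 - 1.9646*c^3 + 2.1788*c^2 - 0.0243*c + 0.2916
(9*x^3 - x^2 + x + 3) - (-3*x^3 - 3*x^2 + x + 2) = 12*x^3 + 2*x^2 + 1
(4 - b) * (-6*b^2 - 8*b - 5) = 6*b^3 - 16*b^2 - 27*b - 20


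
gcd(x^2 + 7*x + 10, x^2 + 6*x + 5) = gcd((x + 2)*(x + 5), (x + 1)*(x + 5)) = x + 5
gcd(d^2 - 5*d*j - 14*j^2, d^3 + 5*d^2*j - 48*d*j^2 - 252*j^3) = d - 7*j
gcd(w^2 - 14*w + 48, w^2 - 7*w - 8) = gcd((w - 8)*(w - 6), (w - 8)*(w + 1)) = w - 8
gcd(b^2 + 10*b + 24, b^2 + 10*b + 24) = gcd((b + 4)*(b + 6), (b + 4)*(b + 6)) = b^2 + 10*b + 24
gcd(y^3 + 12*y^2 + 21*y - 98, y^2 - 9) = 1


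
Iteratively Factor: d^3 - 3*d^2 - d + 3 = (d - 3)*(d^2 - 1) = (d - 3)*(d - 1)*(d + 1)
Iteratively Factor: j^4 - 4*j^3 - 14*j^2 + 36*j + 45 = (j + 3)*(j^3 - 7*j^2 + 7*j + 15) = (j - 3)*(j + 3)*(j^2 - 4*j - 5) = (j - 5)*(j - 3)*(j + 3)*(j + 1)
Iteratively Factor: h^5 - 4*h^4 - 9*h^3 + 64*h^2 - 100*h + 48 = (h - 1)*(h^4 - 3*h^3 - 12*h^2 + 52*h - 48) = (h - 1)*(h + 4)*(h^3 - 7*h^2 + 16*h - 12) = (h - 2)*(h - 1)*(h + 4)*(h^2 - 5*h + 6) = (h - 2)^2*(h - 1)*(h + 4)*(h - 3)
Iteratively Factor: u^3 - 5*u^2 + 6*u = (u - 2)*(u^2 - 3*u) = u*(u - 2)*(u - 3)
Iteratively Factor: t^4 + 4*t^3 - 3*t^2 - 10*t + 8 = (t + 4)*(t^3 - 3*t + 2) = (t - 1)*(t + 4)*(t^2 + t - 2) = (t - 1)*(t + 2)*(t + 4)*(t - 1)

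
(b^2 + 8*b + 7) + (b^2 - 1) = 2*b^2 + 8*b + 6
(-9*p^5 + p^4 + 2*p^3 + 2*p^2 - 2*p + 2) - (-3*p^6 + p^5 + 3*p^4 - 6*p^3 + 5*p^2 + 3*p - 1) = 3*p^6 - 10*p^5 - 2*p^4 + 8*p^3 - 3*p^2 - 5*p + 3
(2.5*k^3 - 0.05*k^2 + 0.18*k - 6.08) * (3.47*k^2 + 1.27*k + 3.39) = 8.675*k^5 + 3.0015*k^4 + 9.0361*k^3 - 21.0385*k^2 - 7.1114*k - 20.6112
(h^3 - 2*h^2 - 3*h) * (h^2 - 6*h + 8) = h^5 - 8*h^4 + 17*h^3 + 2*h^2 - 24*h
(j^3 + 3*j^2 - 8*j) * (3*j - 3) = 3*j^4 + 6*j^3 - 33*j^2 + 24*j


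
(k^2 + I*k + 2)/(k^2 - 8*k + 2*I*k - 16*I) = (k - I)/(k - 8)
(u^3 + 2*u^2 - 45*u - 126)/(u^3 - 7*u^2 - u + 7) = (u^2 + 9*u + 18)/(u^2 - 1)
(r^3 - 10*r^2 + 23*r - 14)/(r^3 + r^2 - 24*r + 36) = (r^2 - 8*r + 7)/(r^2 + 3*r - 18)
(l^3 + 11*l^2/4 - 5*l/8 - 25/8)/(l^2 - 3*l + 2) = (8*l^2 + 30*l + 25)/(8*(l - 2))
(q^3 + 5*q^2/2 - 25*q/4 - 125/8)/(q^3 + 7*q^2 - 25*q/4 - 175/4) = (q + 5/2)/(q + 7)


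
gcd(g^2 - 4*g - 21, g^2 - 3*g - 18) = g + 3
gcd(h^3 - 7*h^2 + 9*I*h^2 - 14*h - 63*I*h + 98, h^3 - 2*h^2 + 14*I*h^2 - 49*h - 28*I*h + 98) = h + 7*I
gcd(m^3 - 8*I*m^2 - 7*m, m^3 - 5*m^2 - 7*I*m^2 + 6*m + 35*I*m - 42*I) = m - 7*I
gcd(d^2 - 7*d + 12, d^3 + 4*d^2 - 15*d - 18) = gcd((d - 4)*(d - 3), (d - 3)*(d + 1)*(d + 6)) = d - 3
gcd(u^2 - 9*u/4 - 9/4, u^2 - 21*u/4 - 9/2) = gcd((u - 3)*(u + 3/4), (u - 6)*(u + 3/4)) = u + 3/4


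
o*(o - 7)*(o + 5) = o^3 - 2*o^2 - 35*o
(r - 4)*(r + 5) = r^2 + r - 20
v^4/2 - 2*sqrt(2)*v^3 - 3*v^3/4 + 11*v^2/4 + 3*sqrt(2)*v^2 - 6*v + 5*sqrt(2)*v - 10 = (v/2 + 1/2)*(v - 5/2)*(v - 2*sqrt(2))^2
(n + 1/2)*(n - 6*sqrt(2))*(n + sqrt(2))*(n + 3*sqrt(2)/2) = n^4 - 7*sqrt(2)*n^3/2 + n^3/2 - 27*n^2 - 7*sqrt(2)*n^2/4 - 18*sqrt(2)*n - 27*n/2 - 9*sqrt(2)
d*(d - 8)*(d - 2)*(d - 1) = d^4 - 11*d^3 + 26*d^2 - 16*d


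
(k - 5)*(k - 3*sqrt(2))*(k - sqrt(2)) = k^3 - 4*sqrt(2)*k^2 - 5*k^2 + 6*k + 20*sqrt(2)*k - 30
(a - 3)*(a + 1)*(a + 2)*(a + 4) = a^4 + 4*a^3 - 7*a^2 - 34*a - 24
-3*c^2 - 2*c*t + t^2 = (-3*c + t)*(c + t)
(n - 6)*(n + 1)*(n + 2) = n^3 - 3*n^2 - 16*n - 12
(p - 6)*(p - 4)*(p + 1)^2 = p^4 - 8*p^3 + 5*p^2 + 38*p + 24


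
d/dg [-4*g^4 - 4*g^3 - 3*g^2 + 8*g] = -16*g^3 - 12*g^2 - 6*g + 8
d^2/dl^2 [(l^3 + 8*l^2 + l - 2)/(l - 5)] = 2*(l^3 - 15*l^2 + 75*l + 203)/(l^3 - 15*l^2 + 75*l - 125)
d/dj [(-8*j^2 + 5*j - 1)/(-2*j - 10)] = (4*j^2 + 40*j - 13)/(j^2 + 10*j + 25)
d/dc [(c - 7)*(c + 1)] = 2*c - 6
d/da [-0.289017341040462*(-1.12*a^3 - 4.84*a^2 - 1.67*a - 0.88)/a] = 0.647398843930636*a + 1.39884393063584 - 0.254335260115607/a^2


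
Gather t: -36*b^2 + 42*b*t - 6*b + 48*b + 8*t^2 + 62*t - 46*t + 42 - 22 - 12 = -36*b^2 + 42*b + 8*t^2 + t*(42*b + 16) + 8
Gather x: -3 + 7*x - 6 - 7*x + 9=0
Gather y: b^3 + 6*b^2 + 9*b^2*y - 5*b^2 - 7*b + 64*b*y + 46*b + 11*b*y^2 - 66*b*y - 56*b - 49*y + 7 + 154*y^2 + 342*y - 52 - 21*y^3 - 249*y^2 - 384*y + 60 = b^3 + b^2 - 17*b - 21*y^3 + y^2*(11*b - 95) + y*(9*b^2 - 2*b - 91) + 15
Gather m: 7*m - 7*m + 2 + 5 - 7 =0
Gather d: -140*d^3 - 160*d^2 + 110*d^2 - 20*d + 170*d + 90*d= -140*d^3 - 50*d^2 + 240*d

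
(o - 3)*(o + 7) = o^2 + 4*o - 21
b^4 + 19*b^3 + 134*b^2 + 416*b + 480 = (b + 4)^2*(b + 5)*(b + 6)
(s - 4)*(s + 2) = s^2 - 2*s - 8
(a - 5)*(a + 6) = a^2 + a - 30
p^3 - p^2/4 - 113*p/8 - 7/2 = (p - 4)*(p + 1/4)*(p + 7/2)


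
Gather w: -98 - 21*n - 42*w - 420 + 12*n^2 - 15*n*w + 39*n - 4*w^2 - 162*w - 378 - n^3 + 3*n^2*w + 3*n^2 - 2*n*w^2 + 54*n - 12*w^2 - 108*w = -n^3 + 15*n^2 + 72*n + w^2*(-2*n - 16) + w*(3*n^2 - 15*n - 312) - 896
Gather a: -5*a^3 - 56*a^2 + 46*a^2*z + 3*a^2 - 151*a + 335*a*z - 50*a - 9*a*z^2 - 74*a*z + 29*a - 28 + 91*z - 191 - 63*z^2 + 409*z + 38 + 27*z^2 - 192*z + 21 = -5*a^3 + a^2*(46*z - 53) + a*(-9*z^2 + 261*z - 172) - 36*z^2 + 308*z - 160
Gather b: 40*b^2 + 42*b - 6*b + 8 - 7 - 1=40*b^2 + 36*b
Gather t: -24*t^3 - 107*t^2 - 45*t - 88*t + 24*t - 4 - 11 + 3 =-24*t^3 - 107*t^2 - 109*t - 12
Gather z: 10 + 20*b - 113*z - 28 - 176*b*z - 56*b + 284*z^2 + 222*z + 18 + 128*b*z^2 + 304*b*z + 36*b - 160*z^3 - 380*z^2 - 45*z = -160*z^3 + z^2*(128*b - 96) + z*(128*b + 64)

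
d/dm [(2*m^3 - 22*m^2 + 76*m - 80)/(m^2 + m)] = 2*(m^4 + 2*m^3 - 49*m^2 + 80*m + 40)/(m^2*(m^2 + 2*m + 1))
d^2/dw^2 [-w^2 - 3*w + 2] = -2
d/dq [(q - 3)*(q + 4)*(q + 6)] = 3*q^2 + 14*q - 6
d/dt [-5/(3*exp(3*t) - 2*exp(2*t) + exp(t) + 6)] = (45*exp(2*t) - 20*exp(t) + 5)*exp(t)/(3*exp(3*t) - 2*exp(2*t) + exp(t) + 6)^2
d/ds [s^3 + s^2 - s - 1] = 3*s^2 + 2*s - 1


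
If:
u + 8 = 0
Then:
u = -8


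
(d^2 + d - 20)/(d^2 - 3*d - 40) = (d - 4)/(d - 8)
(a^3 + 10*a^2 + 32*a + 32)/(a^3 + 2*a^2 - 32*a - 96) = (a + 2)/(a - 6)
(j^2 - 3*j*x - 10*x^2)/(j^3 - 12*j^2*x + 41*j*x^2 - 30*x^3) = (j + 2*x)/(j^2 - 7*j*x + 6*x^2)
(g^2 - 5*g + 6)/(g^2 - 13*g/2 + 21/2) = 2*(g - 2)/(2*g - 7)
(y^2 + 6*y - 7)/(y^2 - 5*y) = (y^2 + 6*y - 7)/(y*(y - 5))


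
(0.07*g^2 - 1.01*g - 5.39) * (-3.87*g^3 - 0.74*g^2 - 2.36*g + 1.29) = -0.2709*g^5 + 3.8569*g^4 + 21.4415*g^3 + 6.4625*g^2 + 11.4175*g - 6.9531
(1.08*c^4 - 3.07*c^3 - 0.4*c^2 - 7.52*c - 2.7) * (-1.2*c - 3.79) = -1.296*c^5 - 0.409200000000001*c^4 + 12.1153*c^3 + 10.54*c^2 + 31.7408*c + 10.233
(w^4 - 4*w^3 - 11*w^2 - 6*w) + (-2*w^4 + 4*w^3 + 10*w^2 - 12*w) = -w^4 - w^2 - 18*w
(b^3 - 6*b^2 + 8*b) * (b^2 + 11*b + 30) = b^5 + 5*b^4 - 28*b^3 - 92*b^2 + 240*b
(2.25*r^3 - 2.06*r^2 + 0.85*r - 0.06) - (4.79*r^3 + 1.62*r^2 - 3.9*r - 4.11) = -2.54*r^3 - 3.68*r^2 + 4.75*r + 4.05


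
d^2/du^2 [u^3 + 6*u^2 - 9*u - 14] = 6*u + 12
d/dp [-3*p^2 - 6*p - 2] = -6*p - 6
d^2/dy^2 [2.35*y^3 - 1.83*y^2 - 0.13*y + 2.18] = 14.1*y - 3.66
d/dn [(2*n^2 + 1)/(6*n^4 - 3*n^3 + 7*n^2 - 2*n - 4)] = (-24*n^5 + 6*n^4 - 24*n^3 + 5*n^2 - 30*n + 2)/(36*n^8 - 36*n^7 + 93*n^6 - 66*n^5 + 13*n^4 - 4*n^3 - 52*n^2 + 16*n + 16)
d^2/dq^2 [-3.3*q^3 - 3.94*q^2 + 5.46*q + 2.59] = -19.8*q - 7.88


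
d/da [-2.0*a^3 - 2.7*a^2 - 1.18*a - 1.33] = -6.0*a^2 - 5.4*a - 1.18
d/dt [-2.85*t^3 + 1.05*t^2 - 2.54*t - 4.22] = -8.55*t^2 + 2.1*t - 2.54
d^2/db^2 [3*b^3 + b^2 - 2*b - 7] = 18*b + 2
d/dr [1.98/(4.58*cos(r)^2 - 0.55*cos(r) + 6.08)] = (18.1368*cos(r) - 1.089)*sin(r)/(4.58*cos(r)^2 - 0.55*cos(r) + 6.08)^2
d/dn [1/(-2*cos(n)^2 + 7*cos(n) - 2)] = (7 - 4*cos(n))*sin(n)/(-7*cos(n) + cos(2*n) + 3)^2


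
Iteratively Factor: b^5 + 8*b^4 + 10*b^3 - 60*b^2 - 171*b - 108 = (b - 3)*(b^4 + 11*b^3 + 43*b^2 + 69*b + 36) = (b - 3)*(b + 4)*(b^3 + 7*b^2 + 15*b + 9) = (b - 3)*(b + 3)*(b + 4)*(b^2 + 4*b + 3) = (b - 3)*(b + 1)*(b + 3)*(b + 4)*(b + 3)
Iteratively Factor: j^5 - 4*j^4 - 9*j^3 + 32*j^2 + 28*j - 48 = (j - 4)*(j^4 - 9*j^2 - 4*j + 12) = (j - 4)*(j + 2)*(j^3 - 2*j^2 - 5*j + 6) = (j - 4)*(j - 3)*(j + 2)*(j^2 + j - 2) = (j - 4)*(j - 3)*(j + 2)^2*(j - 1)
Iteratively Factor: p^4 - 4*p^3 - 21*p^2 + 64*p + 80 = (p - 5)*(p^3 + p^2 - 16*p - 16) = (p - 5)*(p + 1)*(p^2 - 16) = (p - 5)*(p - 4)*(p + 1)*(p + 4)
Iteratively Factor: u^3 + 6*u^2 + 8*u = (u + 4)*(u^2 + 2*u) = (u + 2)*(u + 4)*(u)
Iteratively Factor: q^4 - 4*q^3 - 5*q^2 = (q)*(q^3 - 4*q^2 - 5*q) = q*(q - 5)*(q^2 + q) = q^2*(q - 5)*(q + 1)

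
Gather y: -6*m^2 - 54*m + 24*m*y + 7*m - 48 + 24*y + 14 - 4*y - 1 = -6*m^2 - 47*m + y*(24*m + 20) - 35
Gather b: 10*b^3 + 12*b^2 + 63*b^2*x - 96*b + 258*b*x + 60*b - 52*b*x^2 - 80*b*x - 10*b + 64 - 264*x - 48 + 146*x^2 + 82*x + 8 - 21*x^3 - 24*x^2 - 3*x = 10*b^3 + b^2*(63*x + 12) + b*(-52*x^2 + 178*x - 46) - 21*x^3 + 122*x^2 - 185*x + 24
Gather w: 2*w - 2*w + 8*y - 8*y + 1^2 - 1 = 0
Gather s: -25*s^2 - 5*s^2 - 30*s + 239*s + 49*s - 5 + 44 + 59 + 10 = -30*s^2 + 258*s + 108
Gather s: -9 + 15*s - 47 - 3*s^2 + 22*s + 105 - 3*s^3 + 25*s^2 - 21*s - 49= -3*s^3 + 22*s^2 + 16*s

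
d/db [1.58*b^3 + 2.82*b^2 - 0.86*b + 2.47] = 4.74*b^2 + 5.64*b - 0.86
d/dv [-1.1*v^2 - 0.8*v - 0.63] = -2.2*v - 0.8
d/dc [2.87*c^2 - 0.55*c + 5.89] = 5.74*c - 0.55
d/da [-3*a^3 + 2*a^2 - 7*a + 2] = -9*a^2 + 4*a - 7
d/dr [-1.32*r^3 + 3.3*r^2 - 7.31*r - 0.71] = -3.96*r^2 + 6.6*r - 7.31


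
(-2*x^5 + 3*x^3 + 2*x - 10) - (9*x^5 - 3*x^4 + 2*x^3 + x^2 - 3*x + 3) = -11*x^5 + 3*x^4 + x^3 - x^2 + 5*x - 13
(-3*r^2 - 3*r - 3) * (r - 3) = -3*r^3 + 6*r^2 + 6*r + 9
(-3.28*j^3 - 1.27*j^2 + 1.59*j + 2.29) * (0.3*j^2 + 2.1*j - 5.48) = -0.984*j^5 - 7.269*j^4 + 15.7844*j^3 + 10.9856*j^2 - 3.9042*j - 12.5492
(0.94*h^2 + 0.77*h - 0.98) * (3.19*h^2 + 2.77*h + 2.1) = 2.9986*h^4 + 5.0601*h^3 + 0.980700000000001*h^2 - 1.0976*h - 2.058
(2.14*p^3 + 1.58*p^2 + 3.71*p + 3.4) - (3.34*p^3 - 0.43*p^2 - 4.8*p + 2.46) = -1.2*p^3 + 2.01*p^2 + 8.51*p + 0.94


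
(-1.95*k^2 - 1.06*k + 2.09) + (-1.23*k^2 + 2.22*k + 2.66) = -3.18*k^2 + 1.16*k + 4.75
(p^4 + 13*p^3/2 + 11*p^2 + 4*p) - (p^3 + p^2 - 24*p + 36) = p^4 + 11*p^3/2 + 10*p^2 + 28*p - 36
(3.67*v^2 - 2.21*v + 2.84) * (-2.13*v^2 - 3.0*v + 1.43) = -7.8171*v^4 - 6.3027*v^3 + 5.8289*v^2 - 11.6803*v + 4.0612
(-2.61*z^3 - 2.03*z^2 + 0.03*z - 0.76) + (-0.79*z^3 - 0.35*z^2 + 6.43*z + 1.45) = -3.4*z^3 - 2.38*z^2 + 6.46*z + 0.69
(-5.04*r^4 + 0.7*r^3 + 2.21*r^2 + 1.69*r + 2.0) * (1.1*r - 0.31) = -5.544*r^5 + 2.3324*r^4 + 2.214*r^3 + 1.1739*r^2 + 1.6761*r - 0.62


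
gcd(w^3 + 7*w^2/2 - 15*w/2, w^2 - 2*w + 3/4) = w - 3/2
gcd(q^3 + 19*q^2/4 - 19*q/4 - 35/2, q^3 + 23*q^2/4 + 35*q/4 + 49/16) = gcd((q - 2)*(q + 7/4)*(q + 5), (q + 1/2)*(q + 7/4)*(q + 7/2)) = q + 7/4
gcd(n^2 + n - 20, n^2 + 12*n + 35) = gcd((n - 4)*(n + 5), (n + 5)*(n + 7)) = n + 5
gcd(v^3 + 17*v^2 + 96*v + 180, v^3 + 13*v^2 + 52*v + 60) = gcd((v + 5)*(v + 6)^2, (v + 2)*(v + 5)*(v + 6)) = v^2 + 11*v + 30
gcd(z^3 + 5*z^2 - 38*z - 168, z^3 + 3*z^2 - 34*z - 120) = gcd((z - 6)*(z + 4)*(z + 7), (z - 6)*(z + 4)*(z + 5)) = z^2 - 2*z - 24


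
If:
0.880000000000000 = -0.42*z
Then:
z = -2.10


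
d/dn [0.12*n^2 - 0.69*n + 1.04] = 0.24*n - 0.69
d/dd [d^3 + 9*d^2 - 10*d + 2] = 3*d^2 + 18*d - 10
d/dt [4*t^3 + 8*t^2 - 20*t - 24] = 12*t^2 + 16*t - 20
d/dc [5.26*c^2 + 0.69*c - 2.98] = 10.52*c + 0.69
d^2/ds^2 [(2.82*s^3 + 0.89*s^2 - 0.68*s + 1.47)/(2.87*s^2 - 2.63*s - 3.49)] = (2.8421709430404e-14*s^5 + 97.736682*s^3 + 281.440104*s^2 + 98.646546*s + 83.947218)/(23.639903*s^6 - 64.989141*s^5 - 26.685834*s^4 + 139.865767*s^3 + 32.450718*s^2 - 96.100989*s - 42.508549)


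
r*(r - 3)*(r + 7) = r^3 + 4*r^2 - 21*r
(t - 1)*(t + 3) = t^2 + 2*t - 3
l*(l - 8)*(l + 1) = l^3 - 7*l^2 - 8*l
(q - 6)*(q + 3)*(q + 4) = q^3 + q^2 - 30*q - 72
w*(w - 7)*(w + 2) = w^3 - 5*w^2 - 14*w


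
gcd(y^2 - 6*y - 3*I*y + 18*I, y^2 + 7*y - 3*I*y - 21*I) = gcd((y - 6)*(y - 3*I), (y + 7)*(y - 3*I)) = y - 3*I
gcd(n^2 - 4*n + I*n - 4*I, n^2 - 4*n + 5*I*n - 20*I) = n - 4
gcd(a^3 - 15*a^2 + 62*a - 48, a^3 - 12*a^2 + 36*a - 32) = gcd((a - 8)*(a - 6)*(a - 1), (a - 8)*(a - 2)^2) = a - 8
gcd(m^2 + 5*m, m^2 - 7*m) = m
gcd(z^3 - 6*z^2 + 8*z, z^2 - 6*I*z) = z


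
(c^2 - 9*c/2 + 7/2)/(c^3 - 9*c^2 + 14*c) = (2*c^2 - 9*c + 7)/(2*c*(c^2 - 9*c + 14))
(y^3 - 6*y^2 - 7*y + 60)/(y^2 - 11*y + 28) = (y^2 - 2*y - 15)/(y - 7)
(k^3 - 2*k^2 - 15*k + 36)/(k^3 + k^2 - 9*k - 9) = (k^2 + k - 12)/(k^2 + 4*k + 3)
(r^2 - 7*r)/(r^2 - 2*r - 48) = r*(7 - r)/(-r^2 + 2*r + 48)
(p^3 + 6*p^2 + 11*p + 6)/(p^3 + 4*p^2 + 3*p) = (p + 2)/p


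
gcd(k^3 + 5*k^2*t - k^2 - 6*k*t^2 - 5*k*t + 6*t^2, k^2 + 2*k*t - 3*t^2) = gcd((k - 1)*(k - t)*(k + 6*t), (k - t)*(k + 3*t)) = -k + t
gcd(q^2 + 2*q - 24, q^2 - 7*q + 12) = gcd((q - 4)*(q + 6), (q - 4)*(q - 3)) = q - 4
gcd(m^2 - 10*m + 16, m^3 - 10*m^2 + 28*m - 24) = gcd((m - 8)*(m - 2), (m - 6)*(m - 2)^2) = m - 2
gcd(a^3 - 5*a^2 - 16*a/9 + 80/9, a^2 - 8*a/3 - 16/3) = a + 4/3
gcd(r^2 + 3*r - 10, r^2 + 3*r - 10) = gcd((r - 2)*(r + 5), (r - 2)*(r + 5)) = r^2 + 3*r - 10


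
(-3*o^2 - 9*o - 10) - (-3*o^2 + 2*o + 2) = -11*o - 12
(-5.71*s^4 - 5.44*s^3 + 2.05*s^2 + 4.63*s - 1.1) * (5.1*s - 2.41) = -29.121*s^5 - 13.9829*s^4 + 23.5654*s^3 + 18.6725*s^2 - 16.7683*s + 2.651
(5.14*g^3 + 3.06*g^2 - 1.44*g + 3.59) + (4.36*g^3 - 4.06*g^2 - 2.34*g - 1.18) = 9.5*g^3 - 1.0*g^2 - 3.78*g + 2.41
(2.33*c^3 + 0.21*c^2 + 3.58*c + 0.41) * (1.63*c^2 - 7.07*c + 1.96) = 3.7979*c^5 - 16.1308*c^4 + 8.9175*c^3 - 24.2307*c^2 + 4.1181*c + 0.8036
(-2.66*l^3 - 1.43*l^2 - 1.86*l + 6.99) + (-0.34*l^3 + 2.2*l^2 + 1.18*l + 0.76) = -3.0*l^3 + 0.77*l^2 - 0.68*l + 7.75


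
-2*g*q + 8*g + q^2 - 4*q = (-2*g + q)*(q - 4)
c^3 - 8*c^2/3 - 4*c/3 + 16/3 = (c - 2)^2*(c + 4/3)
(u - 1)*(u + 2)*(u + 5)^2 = u^4 + 11*u^3 + 33*u^2 + 5*u - 50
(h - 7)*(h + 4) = h^2 - 3*h - 28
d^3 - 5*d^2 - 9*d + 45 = (d - 5)*(d - 3)*(d + 3)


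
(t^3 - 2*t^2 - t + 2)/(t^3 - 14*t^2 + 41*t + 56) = (t^2 - 3*t + 2)/(t^2 - 15*t + 56)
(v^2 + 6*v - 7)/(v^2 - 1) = (v + 7)/(v + 1)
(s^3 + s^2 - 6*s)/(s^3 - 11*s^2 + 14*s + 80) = s*(s^2 + s - 6)/(s^3 - 11*s^2 + 14*s + 80)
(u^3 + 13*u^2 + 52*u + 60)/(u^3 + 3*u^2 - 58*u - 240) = (u + 2)/(u - 8)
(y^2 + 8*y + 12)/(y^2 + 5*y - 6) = (y + 2)/(y - 1)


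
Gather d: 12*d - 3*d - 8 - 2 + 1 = 9*d - 9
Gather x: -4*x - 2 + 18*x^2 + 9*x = 18*x^2 + 5*x - 2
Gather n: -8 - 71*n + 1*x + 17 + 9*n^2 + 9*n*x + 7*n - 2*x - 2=9*n^2 + n*(9*x - 64) - x + 7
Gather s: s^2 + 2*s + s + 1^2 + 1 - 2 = s^2 + 3*s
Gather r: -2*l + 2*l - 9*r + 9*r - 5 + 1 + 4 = 0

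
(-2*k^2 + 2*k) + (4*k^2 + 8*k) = 2*k^2 + 10*k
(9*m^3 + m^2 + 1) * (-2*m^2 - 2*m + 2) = -18*m^5 - 20*m^4 + 16*m^3 - 2*m + 2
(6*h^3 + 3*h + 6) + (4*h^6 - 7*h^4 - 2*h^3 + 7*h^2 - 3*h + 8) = 4*h^6 - 7*h^4 + 4*h^3 + 7*h^2 + 14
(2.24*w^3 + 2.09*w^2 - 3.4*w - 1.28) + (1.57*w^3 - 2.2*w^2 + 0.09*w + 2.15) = 3.81*w^3 - 0.11*w^2 - 3.31*w + 0.87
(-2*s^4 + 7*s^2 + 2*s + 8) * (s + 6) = -2*s^5 - 12*s^4 + 7*s^3 + 44*s^2 + 20*s + 48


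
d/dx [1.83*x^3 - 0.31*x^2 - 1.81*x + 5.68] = 5.49*x^2 - 0.62*x - 1.81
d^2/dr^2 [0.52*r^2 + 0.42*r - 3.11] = 1.04000000000000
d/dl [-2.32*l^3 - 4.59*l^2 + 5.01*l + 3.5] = -6.96*l^2 - 9.18*l + 5.01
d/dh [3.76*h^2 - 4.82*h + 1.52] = 7.52*h - 4.82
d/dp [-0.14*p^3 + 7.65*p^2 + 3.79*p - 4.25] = -0.42*p^2 + 15.3*p + 3.79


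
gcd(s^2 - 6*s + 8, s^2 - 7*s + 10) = s - 2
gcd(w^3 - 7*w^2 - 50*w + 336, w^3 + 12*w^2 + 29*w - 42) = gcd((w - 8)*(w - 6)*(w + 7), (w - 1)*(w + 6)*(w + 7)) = w + 7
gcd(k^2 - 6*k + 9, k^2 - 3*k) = k - 3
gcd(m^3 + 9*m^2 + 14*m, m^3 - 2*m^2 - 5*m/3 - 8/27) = 1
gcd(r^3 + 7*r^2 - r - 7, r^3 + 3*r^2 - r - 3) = r^2 - 1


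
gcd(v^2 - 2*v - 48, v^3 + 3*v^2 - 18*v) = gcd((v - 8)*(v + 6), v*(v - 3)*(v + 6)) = v + 6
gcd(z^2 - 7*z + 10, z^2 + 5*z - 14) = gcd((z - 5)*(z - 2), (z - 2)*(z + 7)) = z - 2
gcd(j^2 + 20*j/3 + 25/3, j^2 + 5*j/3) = j + 5/3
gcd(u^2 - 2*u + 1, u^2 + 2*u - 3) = u - 1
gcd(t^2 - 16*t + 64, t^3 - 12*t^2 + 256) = t^2 - 16*t + 64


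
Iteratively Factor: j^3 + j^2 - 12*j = (j - 3)*(j^2 + 4*j) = j*(j - 3)*(j + 4)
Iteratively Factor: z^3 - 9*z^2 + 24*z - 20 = (z - 5)*(z^2 - 4*z + 4) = (z - 5)*(z - 2)*(z - 2)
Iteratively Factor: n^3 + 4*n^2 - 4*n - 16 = (n + 4)*(n^2 - 4) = (n + 2)*(n + 4)*(n - 2)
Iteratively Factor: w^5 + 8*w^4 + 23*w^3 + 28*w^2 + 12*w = (w)*(w^4 + 8*w^3 + 23*w^2 + 28*w + 12) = w*(w + 1)*(w^3 + 7*w^2 + 16*w + 12) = w*(w + 1)*(w + 2)*(w^2 + 5*w + 6) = w*(w + 1)*(w + 2)^2*(w + 3)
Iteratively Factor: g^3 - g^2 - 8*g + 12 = (g - 2)*(g^2 + g - 6) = (g - 2)^2*(g + 3)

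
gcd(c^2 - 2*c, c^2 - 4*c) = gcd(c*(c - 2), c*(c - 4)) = c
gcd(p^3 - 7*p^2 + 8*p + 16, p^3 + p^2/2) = 1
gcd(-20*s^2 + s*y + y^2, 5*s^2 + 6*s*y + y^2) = 5*s + y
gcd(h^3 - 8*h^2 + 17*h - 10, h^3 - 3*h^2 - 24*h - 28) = 1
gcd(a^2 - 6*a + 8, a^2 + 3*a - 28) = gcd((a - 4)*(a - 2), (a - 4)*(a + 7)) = a - 4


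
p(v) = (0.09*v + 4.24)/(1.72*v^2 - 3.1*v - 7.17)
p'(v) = (3.1 - 3.44*v)*(0.09*v + 4.24)/(1.72*v^2 - 3.1*v - 7.17)^2 + 0.09/(1.72*v^2 - 3.1*v - 7.17)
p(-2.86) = 0.25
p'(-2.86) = 0.21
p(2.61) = -1.26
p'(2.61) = -2.12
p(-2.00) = 0.69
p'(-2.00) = 1.18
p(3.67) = 0.99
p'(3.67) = -2.02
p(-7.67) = 0.03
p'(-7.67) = 0.01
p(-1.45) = 4.37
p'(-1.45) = 37.61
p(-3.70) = 0.14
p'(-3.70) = 0.08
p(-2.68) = 0.30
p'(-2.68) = 0.28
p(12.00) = 0.03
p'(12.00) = -0.00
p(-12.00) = 0.01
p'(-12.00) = 0.00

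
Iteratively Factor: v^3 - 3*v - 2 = (v + 1)*(v^2 - v - 2) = (v + 1)^2*(v - 2)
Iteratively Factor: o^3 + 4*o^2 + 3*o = (o + 3)*(o^2 + o) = (o + 1)*(o + 3)*(o)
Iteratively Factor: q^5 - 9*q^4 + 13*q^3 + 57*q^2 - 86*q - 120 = (q + 1)*(q^4 - 10*q^3 + 23*q^2 + 34*q - 120) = (q - 5)*(q + 1)*(q^3 - 5*q^2 - 2*q + 24) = (q - 5)*(q - 4)*(q + 1)*(q^2 - q - 6) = (q - 5)*(q - 4)*(q - 3)*(q + 1)*(q + 2)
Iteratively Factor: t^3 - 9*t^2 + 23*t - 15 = (t - 5)*(t^2 - 4*t + 3) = (t - 5)*(t - 1)*(t - 3)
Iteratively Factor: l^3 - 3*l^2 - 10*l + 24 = (l - 4)*(l^2 + l - 6) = (l - 4)*(l - 2)*(l + 3)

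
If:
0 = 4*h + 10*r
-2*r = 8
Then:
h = 10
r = -4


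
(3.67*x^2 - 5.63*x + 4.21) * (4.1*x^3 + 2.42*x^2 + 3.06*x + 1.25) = 15.047*x^5 - 14.2016*x^4 + 14.8666*x^3 - 2.4521*x^2 + 5.8451*x + 5.2625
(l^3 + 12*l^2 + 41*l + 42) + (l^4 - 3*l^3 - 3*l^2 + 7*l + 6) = l^4 - 2*l^3 + 9*l^2 + 48*l + 48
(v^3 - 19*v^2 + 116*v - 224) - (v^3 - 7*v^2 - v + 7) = -12*v^2 + 117*v - 231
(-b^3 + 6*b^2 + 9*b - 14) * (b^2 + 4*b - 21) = -b^5 + 2*b^4 + 54*b^3 - 104*b^2 - 245*b + 294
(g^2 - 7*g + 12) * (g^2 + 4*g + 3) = g^4 - 3*g^3 - 13*g^2 + 27*g + 36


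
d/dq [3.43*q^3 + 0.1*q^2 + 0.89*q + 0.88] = 10.29*q^2 + 0.2*q + 0.89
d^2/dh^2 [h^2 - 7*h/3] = 2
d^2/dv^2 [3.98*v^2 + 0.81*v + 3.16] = 7.96000000000000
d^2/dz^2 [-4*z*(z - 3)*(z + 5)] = -24*z - 16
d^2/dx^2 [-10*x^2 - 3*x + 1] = -20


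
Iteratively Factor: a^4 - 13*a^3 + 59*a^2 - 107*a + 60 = (a - 5)*(a^3 - 8*a^2 + 19*a - 12) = (a - 5)*(a - 3)*(a^2 - 5*a + 4) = (a - 5)*(a - 3)*(a - 1)*(a - 4)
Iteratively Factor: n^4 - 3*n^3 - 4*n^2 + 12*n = (n - 2)*(n^3 - n^2 - 6*n) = (n - 3)*(n - 2)*(n^2 + 2*n) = n*(n - 3)*(n - 2)*(n + 2)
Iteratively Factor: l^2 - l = (l)*(l - 1)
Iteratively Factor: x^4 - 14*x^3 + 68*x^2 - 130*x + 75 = (x - 5)*(x^3 - 9*x^2 + 23*x - 15) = (x - 5)*(x - 1)*(x^2 - 8*x + 15) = (x - 5)^2*(x - 1)*(x - 3)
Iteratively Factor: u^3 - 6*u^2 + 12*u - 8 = (u - 2)*(u^2 - 4*u + 4) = (u - 2)^2*(u - 2)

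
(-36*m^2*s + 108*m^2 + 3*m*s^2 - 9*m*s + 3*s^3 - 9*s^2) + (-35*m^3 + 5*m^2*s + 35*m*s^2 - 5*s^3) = -35*m^3 - 31*m^2*s + 108*m^2 + 38*m*s^2 - 9*m*s - 2*s^3 - 9*s^2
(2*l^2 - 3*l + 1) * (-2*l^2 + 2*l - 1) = -4*l^4 + 10*l^3 - 10*l^2 + 5*l - 1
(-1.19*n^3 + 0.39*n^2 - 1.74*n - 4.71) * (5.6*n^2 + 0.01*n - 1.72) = -6.664*n^5 + 2.1721*n^4 - 7.6933*n^3 - 27.0642*n^2 + 2.9457*n + 8.1012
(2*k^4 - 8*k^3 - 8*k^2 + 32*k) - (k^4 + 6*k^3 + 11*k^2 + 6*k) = k^4 - 14*k^3 - 19*k^2 + 26*k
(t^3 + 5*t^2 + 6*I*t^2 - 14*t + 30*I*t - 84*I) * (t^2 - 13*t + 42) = t^5 - 8*t^4 + 6*I*t^4 - 37*t^3 - 48*I*t^3 + 392*t^2 - 222*I*t^2 - 588*t + 2352*I*t - 3528*I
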